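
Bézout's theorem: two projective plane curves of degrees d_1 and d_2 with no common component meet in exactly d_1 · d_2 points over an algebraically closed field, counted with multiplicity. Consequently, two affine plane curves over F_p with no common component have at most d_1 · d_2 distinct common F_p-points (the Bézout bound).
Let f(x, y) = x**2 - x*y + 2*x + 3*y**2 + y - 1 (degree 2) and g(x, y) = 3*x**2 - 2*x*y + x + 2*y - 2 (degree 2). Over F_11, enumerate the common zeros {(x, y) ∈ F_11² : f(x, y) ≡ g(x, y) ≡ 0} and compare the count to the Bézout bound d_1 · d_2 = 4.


Common zeros: ∅; count = 0; Bézout bound = 4.

deg(f) = 2, deg(g) = 2, so Bézout bound = 4.
Scan x ∈ F_11. For each x, list the y ∈ F_11 with f(x, y) ≡ 0 and those with g(x, y) ≡ 0 (mod 11); the common zeros in that column are the intersection.
  x = 0: f ≡ 0 at y ∈ ∅; g ≡ 0 at y ∈ {1}; common: ∅.
  x = 1: f ≡ 0 at y ∈ {5, 6}; g ≡ 0 at y ∈ ∅; common: ∅.
  x = 2: f ≡ 0 at y ∈ {5, 10}; g ≡ 0 at y ∈ {6}; common: ∅.
  x = 3: f ≡ 0 at y ∈ {2, 6}; g ≡ 0 at y ∈ {7}; common: ∅.
  x = 4: f ≡ 0 at y ∈ ∅; g ≡ 0 at y ∈ {1}; common: ∅.
  x = 5: f ≡ 0 at y ∈ {1, 4}; g ≡ 0 at y ∈ {7}; common: ∅.
  x = 6: f ≡ 0 at y ∈ {10}; g ≡ 0 at y ∈ {9}; common: ∅.
  x = 7: f ≡ 0 at y ∈ ∅; g ≡ 0 at y ∈ {9}; common: ∅.
  x = 8: f ≡ 0 at y ∈ {2, 4}; g ≡ 0 at y ∈ {0}; common: ∅.
  x = 9: f ≡ 0 at y ∈ ∅; g ≡ 0 at y ∈ {6}; common: ∅.
  x = 10: f ≡ 0 at y ∈ ∅; g ≡ 0 at y ∈ {0}; common: ∅.
Collecting: common zeros = ∅, so the count is 0.
Comparison with the Bézout bound: 0 ≤ 4 = deg(f)·deg(g), as expected for curves with no common component (the affine F_11-count falls short of the bound because intersections may lie at infinity, over extension fields, or carry multiplicity).


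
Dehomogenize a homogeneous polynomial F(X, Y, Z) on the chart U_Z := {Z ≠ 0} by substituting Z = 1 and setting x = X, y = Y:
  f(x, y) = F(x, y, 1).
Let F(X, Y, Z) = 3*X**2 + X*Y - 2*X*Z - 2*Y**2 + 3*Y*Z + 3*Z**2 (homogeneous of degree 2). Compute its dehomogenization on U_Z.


f(x, y) = 3*x**2 + x*y - 2*x - 2*y**2 + 3*y + 3

On U_Z we set Z = 1. Each monomial c·X^i·Y^j·Z^k in F becomes c·x^i·y^j·1^k = c·x^i·y^j.
Substituting Z = 1: F(X, Y, 1) = 3*x**2 + x*y - 2*x - 2*y**2 + 3*y + 3.
Note: deg(f) ≤ deg(F) = 2; strict inequality happens when F is divisible by Z (lost terms).


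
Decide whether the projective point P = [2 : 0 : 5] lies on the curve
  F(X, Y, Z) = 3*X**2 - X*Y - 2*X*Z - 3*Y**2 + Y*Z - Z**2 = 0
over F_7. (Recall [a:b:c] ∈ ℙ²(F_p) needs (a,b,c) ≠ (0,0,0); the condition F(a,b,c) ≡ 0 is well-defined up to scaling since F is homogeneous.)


F(2,0,5) ≡ 2 (mod 7); P is NOT on the curve.

Evaluate F(2, 0, 5) term-by-term (mod 7).
  3*X**2 ↦ 3·4·1·1 = 12
  -X*Y ↦ -1·2·0·1 = 0
  -2*X*Z ↦ -2·2·1·5 = -20
  -3*Y**2 ↦ -3·1·0·1 = 0
  Y*Z ↦ 1·1·0·5 = 0
  -Z**2 ↦ -1·1·1·25 = -25
Sum: F(2, 0, 5) = (12) + (0) + (-20) + (0) + (0) + (-25) = -33.
Reducing mod 7: -33 ≡ 2 (mod 7).
Since F(a, b, c) ≡ 2 ≠ 0 (mod 7), P does NOT lie on the curve.


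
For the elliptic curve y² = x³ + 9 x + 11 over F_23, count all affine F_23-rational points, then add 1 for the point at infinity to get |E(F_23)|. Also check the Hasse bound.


Affine points = {(7, 7), (7, 16), (9, 4), (9, 19), (13, 5), (13, 18), (14, 11), (14, 12), (15, 5), (15, 18), (18, 5), (18, 18), (19, 7), (19, 16), (20, 7), (20, 16), (21, 10), (21, 13), (22, 1), (22, 22)}; affine count = 20; |E(F_23)| = 21.

Discriminant check: Δ ∝ 4a³ + 27b² = 4·9³ + 27·11² = 4·729 + 27·121 ≡ 19 (mod 23). Nonzero ⇒ E is nonsingular.
For each x ∈ F_23, compute rhs = x³ + 9·x + 11 mod 23, then count y ∈ F_23 with y² ≡ rhs.
  x = 0: rhs = 11, matching y values: none (0 points).
  x = 1: rhs = 21, matching y values: none (0 points).
  x = 2: rhs = 14, matching y values: none (0 points).
  x = 3: rhs = 19, matching y values: none (0 points).
  x = 4: rhs = 19, matching y values: none (0 points).
  x = 5: rhs = 20, matching y values: none (0 points).
  x = 6: rhs = 5, matching y values: none (0 points).
  x = 7: rhs = 3, matching y values: 7, 16 (2 points).
  x = 8: rhs = 20, matching y values: none (0 points).
  x = 9: rhs = 16, matching y values: 4, 19 (2 points).
  x = 10: rhs = 20, matching y values: none (0 points).
  x = 11: rhs = 15, matching y values: none (0 points).
  x = 12: rhs = 7, matching y values: none (0 points).
  x = 13: rhs = 2, matching y values: 5, 18 (2 points).
  x = 14: rhs = 6, matching y values: 11, 12 (2 points).
  x = 15: rhs = 2, matching y values: 5, 18 (2 points).
  x = 16: rhs = 19, matching y values: none (0 points).
  x = 17: rhs = 17, matching y values: none (0 points).
  x = 18: rhs = 2, matching y values: 5, 18 (2 points).
  x = 19: rhs = 3, matching y values: 7, 16 (2 points).
  x = 20: rhs = 3, matching y values: 7, 16 (2 points).
  x = 21: rhs = 8, matching y values: 10, 13 (2 points).
  x = 22: rhs = 1, matching y values: 1, 22 (2 points).
Total affine count: 20.
Full point count |E(F_23)| = 20 + 1 = 21.
Hasse bound: |21 − (23+1)| = |-3| = 3 ≤ 2√23 ≈ 9.5917 ✓.


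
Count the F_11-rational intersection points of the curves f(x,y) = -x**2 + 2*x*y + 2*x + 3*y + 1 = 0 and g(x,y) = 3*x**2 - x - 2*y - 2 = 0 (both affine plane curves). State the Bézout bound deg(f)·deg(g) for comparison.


Common zeros: ∅; count = 0; Bézout bound = 4.

deg(f) = 2, deg(g) = 2, so Bézout bound = 4.
Scan x ∈ F_11. For each x, list the y ∈ F_11 with f(x, y) ≡ 0 and those with g(x, y) ≡ 0 (mod 11); the common zeros in that column are the intersection.
  x = 0: f ≡ 0 at y ∈ {7}; g ≡ 0 at y ∈ {10}; common: ∅.
  x = 1: f ≡ 0 at y ∈ {4}; g ≡ 0 at y ∈ {0}; common: ∅.
  x = 2: f ≡ 0 at y ∈ {3}; g ≡ 0 at y ∈ {4}; common: ∅.
  x = 3: f ≡ 0 at y ∈ {10}; g ≡ 0 at y ∈ {0}; common: ∅.
  x = 4: f ≡ 0 at y ∈ ∅; g ≡ 0 at y ∈ {10}; common: ∅.
  x = 5: f ≡ 0 at y ∈ {7}; g ≡ 0 at y ∈ {1}; common: ∅.
  x = 6: f ≡ 0 at y ∈ {3}; g ≡ 0 at y ∈ {6}; common: ∅.
  x = 7: f ≡ 0 at y ∈ {2}; g ≡ 0 at y ∈ {3}; common: ∅.
  x = 8: f ≡ 0 at y ∈ {10}; g ≡ 0 at y ∈ {3}; common: ∅.
  x = 9: f ≡ 0 at y ∈ {4}; g ≡ 0 at y ∈ {6}; common: ∅.
  x = 10: f ≡ 0 at y ∈ {2}; g ≡ 0 at y ∈ {1}; common: ∅.
Collecting: common zeros = ∅, so the count is 0.
Comparison with the Bézout bound: 0 ≤ 4 = deg(f)·deg(g), as expected for curves with no common component (the affine F_11-count falls short of the bound because intersections may lie at infinity, over extension fields, or carry multiplicity).


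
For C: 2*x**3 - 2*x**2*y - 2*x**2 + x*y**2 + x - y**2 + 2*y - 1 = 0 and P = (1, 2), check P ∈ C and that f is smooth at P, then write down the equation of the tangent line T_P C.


Tangent line at P: 1 - x = 0.

Step 1: f(1, 2) = 0, so P lies on C.
Step 2: partial derivatives
  f_x(x, y) = 6*x**2 - 4*x*y - 4*x + y**2 + 1, f_y(x, y) = -2*x**2 + 2*x*y - 2*y + 2.
  f_x(P) = -1, f_y(P) = 0 (gradient nonzero, so P is smooth).
Step 3: tangent line at P: -1·(x − 1) + 0·(y − 2) = 0.
Expanding: 1 - x = 0.


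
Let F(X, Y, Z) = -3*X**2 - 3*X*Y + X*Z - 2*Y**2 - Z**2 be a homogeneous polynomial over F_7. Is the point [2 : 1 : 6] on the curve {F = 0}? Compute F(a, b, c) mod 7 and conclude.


F(2,1,6) ≡ 5 (mod 7); P is NOT on the curve.

Evaluate F(2, 1, 6) term-by-term (mod 7).
  -3*X**2 ↦ -3·4·1·1 = -12
  -3*X*Y ↦ -3·2·1·1 = -6
  X*Z ↦ 1·2·1·6 = 12
  -2*Y**2 ↦ -2·1·1·1 = -2
  -Z**2 ↦ -1·1·1·36 = -36
Sum: F(2, 1, 6) = (-12) + (-6) + (12) + (-2) + (-36) = -44.
Reducing mod 7: -44 ≡ 5 (mod 7).
Since F(a, b, c) ≡ 5 ≠ 0 (mod 7), P does NOT lie on the curve.


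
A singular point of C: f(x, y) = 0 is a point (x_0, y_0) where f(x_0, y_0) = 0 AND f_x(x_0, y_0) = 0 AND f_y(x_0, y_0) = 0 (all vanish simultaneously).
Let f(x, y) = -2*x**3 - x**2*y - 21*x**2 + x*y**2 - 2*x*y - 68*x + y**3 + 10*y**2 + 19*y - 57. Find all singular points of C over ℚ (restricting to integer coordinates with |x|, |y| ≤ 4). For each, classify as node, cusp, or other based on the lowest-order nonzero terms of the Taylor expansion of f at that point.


Singular points: {(-3, -2)}; classification: node.

Compute partial derivatives:
  f_x = -6*x**2 - 2*x*y - 42*x + y**2 - 2*y - 68.
  f_y = -x**2 + 2*x*y - 2*x + 3*y**2 + 20*y + 19.
Scan x_0 ∈ {−4, ..., 4}. For each x_0, f_y(x_0, y) is a polynomial in y; find its integer roots y ∈ {−4, ..., 4}, then test f_x and f at those candidates.
  x = -4: f_y(-4, y) = 3*y**2 + 12*y + 11; no integer root y with |y| ≤ 4.
  x = -3: f_y(-3, y) = 3*y**2 + 14*y + 16; vanishes at y ∈ {-2}. (-3, -2): f_x = 0, f = 0 — SINGULAR.
  x = -2: f_y(-2, y) = 3*y**2 + 16*y + 19; no integer root y with |y| ≤ 4.
  x = -1: f_y(-1, y) = 3*y**2 + 18*y + 20; no integer root y with |y| ≤ 4.
  x = 0: f_y(0, y) = 3*y**2 + 20*y + 19; no integer root y with |y| ≤ 4.
  x = 1: f_y(1, y) = 3*y**2 + 22*y + 16; no integer root y with |y| ≤ 4.
  x = 2: f_y(2, y) = 3*y**2 + 24*y + 11; no integer root y with |y| ≤ 4.
  x = 3: f_y(3, y) = 3*y**2 + 26*y + 4; no integer root y with |y| ≤ 4.
  x = 4: f_y(4, y) = 3*y**2 + 28*y - 5; no integer root y with |y| ≤ 4.
Only singular point on the grid: (-3, -2).
Classify: substitute x = -3 + u, y = -2 + v and expand: f = -2*u**3 - u**2*v - u**2 + u*v**2 + v**3 + v**2.
No constant or linear terms (consistent with a singular point). Quadratic part: -u**2 + v**2. Cubic part: -2*u**3 - u**2*v + u*v**2 + v**3.
The quadratic part v**2 - u**2 = (v − u)(v + u) splits into two distinct linear factors, so there are two distinct tangent lines y − -2 = ±(x − -3) — this is a node (ordinary double point).
Classification: node.


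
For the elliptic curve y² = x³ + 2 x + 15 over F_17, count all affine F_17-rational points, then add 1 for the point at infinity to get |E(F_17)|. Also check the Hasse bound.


Affine points = {(0, 7), (0, 10), (1, 1), (1, 16), (4, 6), (4, 11), (7, 7), (7, 10), (8, 4), (8, 13), (10, 7), (10, 10), (11, 5), (11, 12), (12, 4), (12, 13), (14, 4), (14, 13)}; affine count = 18; |E(F_17)| = 19.

Discriminant check: Δ ∝ 4a³ + 27b² = 4·2³ + 27·15² = 4·8 + 27·225 ≡ 4 (mod 17). Nonzero ⇒ E is nonsingular.
For each x ∈ F_17, compute rhs = x³ + 2·x + 15 mod 17, then count y ∈ F_17 with y² ≡ rhs.
  x = 0: rhs = 15, matching y values: 7, 10 (2 points).
  x = 1: rhs = 1, matching y values: 1, 16 (2 points).
  x = 2: rhs = 10, matching y values: none (0 points).
  x = 3: rhs = 14, matching y values: none (0 points).
  x = 4: rhs = 2, matching y values: 6, 11 (2 points).
  x = 5: rhs = 14, matching y values: none (0 points).
  x = 6: rhs = 5, matching y values: none (0 points).
  x = 7: rhs = 15, matching y values: 7, 10 (2 points).
  x = 8: rhs = 16, matching y values: 4, 13 (2 points).
  x = 9: rhs = 14, matching y values: none (0 points).
  x = 10: rhs = 15, matching y values: 7, 10 (2 points).
  x = 11: rhs = 8, matching y values: 5, 12 (2 points).
  x = 12: rhs = 16, matching y values: 4, 13 (2 points).
  x = 13: rhs = 11, matching y values: none (0 points).
  x = 14: rhs = 16, matching y values: 4, 13 (2 points).
  x = 15: rhs = 3, matching y values: none (0 points).
  x = 16: rhs = 12, matching y values: none (0 points).
Total affine count: 18.
Full point count |E(F_17)| = 18 + 1 = 19.
Hasse bound: |19 − (17+1)| = |1| = 1 ≤ 2√17 ≈ 8.2462 ✓.


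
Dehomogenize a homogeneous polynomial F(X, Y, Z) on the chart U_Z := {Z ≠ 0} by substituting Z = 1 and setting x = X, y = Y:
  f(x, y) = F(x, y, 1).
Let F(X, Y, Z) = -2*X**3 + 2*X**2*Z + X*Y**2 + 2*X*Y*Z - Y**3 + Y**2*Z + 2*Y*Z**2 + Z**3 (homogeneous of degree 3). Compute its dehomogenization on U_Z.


f(x, y) = -2*x**3 + 2*x**2 + x*y**2 + 2*x*y - y**3 + y**2 + 2*y + 1

On U_Z we set Z = 1. Each monomial c·X^i·Y^j·Z^k in F becomes c·x^i·y^j·1^k = c·x^i·y^j.
Substituting Z = 1: F(X, Y, 1) = -2*x**3 + 2*x**2 + x*y**2 + 2*x*y - y**3 + y**2 + 2*y + 1.
Note: deg(f) ≤ deg(F) = 3; strict inequality happens when F is divisible by Z (lost terms).


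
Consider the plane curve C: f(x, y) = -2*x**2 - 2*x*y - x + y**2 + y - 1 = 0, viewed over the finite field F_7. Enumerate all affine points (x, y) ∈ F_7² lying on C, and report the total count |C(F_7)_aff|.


Affine F_7-points: {(2, 4), (2, 6), (3, 2), (3, 3), (4, 3), (4, 4), (5, 0), (5, 2)}; count = 8.

For each of the 49 pairs (x, y) ∈ F_7², evaluate f(x, y) mod 7. Record the zeros.
  x = 0: [0↦6, 1↦1, 2↦5, 3↦4, 4↦5, 5↦1, 6↦6]  zeros at y ∈ ∅
  x = 1: [0↦3, 1↦3, 2↦5, 3↦2, 4↦1, 5↦2, 6↦5]  zeros at y ∈ ∅
  x = 2: [0↦3, 1↦1, 2↦1, 3↦3, 4↦0, 5↦6, 6↦0]  zeros at y ∈ {4, 6}
  x = 3: [0↦6, 1↦2, 2↦0, 3↦0, 4↦2, 5↦6, 6↦5]  zeros at y ∈ {2, 3}
  x = 4: [0↦5, 1↦6, 2↦2, 3↦0, 4↦0, 5↦2, 6↦6]  zeros at y ∈ {3, 4}
  x = 5: [0↦0, 1↦6, 2↦0, 3↦3, 4↦1, 5↦1, 6↦3]  zeros at y ∈ {0, 2}
  x = 6: [0↦5, 1↦2, 2↦1, 3↦2, 4↦5, 5↦3, 6↦3]  zeros at y ∈ ∅
Collecting zeros: affine points = {(2, 4), (2, 6), (3, 2), (3, 3), (4, 3), (4, 4), (5, 0), (5, 2)}.
Total count |C(F_7)_aff| = 8.


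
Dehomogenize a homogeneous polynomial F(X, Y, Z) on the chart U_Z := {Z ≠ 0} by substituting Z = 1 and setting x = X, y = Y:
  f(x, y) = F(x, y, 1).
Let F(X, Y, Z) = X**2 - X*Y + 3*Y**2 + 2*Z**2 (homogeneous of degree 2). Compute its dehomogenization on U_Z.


f(x, y) = x**2 - x*y + 3*y**2 + 2

On U_Z we set Z = 1. Each monomial c·X^i·Y^j·Z^k in F becomes c·x^i·y^j·1^k = c·x^i·y^j.
Substituting Z = 1: F(X, Y, 1) = x**2 - x*y + 3*y**2 + 2.
Note: deg(f) ≤ deg(F) = 2; strict inequality happens when F is divisible by Z (lost terms).


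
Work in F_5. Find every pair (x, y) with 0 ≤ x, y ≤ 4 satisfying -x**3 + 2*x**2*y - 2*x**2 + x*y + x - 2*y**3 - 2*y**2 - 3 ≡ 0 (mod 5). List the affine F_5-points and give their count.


Affine F_5-points: {(0, 3), (1, 0), (3, 0), (4, 0)}; count = 4.

For each of the 25 pairs (x, y) ∈ F_5², evaluate f(x, y) mod 5. Record the zeros.
  x = 0: [0↦2, 1↦3, 2↦3, 3↦0, 4↦2]  zeros at y ∈ {3}
  x = 1: [0↦0, 1↦4, 2↦2, 3↦2, 4↦2]  zeros at y ∈ {0}
  x = 2: [0↦3, 1↦4, 2↦4, 3↦1, 4↦3]  zeros at y ∈ ∅
  x = 3: [0↦0, 1↦2, 2↦3, 3↦1, 4↦4]  zeros at y ∈ {0}
  x = 4: [0↦0, 1↦2, 2↦3, 3↦1, 4↦4]  zeros at y ∈ {0}
Collecting zeros: affine points = {(0, 3), (1, 0), (3, 0), (4, 0)}.
Total count |C(F_5)_aff| = 4.


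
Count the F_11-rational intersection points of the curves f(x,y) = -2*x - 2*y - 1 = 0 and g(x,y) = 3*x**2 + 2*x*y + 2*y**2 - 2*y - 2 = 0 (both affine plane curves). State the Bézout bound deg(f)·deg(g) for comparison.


Common zeros: {(1, 4), (9, 7)}; count = 2; Bézout bound = 2.

deg(f) = 1, deg(g) = 2, so Bézout bound = 2.
Scan x ∈ F_11. For each x, list the y ∈ F_11 with f(x, y) ≡ 0 and those with g(x, y) ≡ 0 (mod 11); the common zeros in that column are the intersection.
  x = 0: f ≡ 0 at y ∈ {5}; g ≡ 0 at y ∈ {4, 8}; common: ∅.
  x = 1: f ≡ 0 at y ∈ {4}; g ≡ 0 at y ∈ {4, 7}; common: {4}.
  x = 2: f ≡ 0 at y ∈ {3}; g ≡ 0 at y ∈ {2, 8}; common: ∅.
  x = 3: f ≡ 0 at y ∈ {2}; g ≡ 0 at y ∈ {3, 6}; common: ∅.
  x = 4: f ≡ 0 at y ∈ {1}; g ≡ 0 at y ∈ {2, 6}; common: ∅.
  x = 5: f ≡ 0 at y ∈ {0}; g ≡ 0 at y ∈ ∅; common: ∅.
  x = 6: f ≡ 0 at y ∈ {10}; g ≡ 0 at y ∈ {3}; common: ∅.
  x = 7: f ≡ 0 at y ∈ {9}; g ≡ 0 at y ∈ ∅; common: ∅.
  x = 8: f ≡ 0 at y ∈ {8}; g ≡ 0 at y ∈ ∅; common: ∅.
  x = 9: f ≡ 0 at y ∈ {7}; g ≡ 0 at y ∈ {7}; common: {7}.
  x = 10: f ≡ 0 at y ∈ {6}; g ≡ 0 at y ∈ ∅; common: ∅.
Collecting: common zeros = {(1, 4), (9, 7)}, so the count is 2.
Comparison with the Bézout bound: 2 ≤ 2 = deg(f)·deg(g), as expected for curves with no common component (the bound is attained).


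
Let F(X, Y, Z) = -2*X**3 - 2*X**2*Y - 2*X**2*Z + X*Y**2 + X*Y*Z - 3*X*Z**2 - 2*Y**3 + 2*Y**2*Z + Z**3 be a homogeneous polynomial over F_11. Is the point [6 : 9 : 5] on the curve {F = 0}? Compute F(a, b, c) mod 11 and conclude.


F(6,9,5) ≡ 4 (mod 11); P is NOT on the curve.

Evaluate F(6, 9, 5) term-by-term (mod 11).
  -2*X**3 ↦ -2·216·1·1 = -432
  -2*X**2*Y ↦ -2·36·9·1 = -648
  -2*X**2*Z ↦ -2·36·1·5 = -360
  X*Y**2 ↦ 1·6·81·1 = 486
  X*Y*Z ↦ 1·6·9·5 = 270
  -3*X*Z**2 ↦ -3·6·1·25 = -450
  -2*Y**3 ↦ -2·1·729·1 = -1458
  2*Y**2*Z ↦ 2·1·81·5 = 810
  Z**3 ↦ 1·1·1·125 = 125
Sum: F(6, 9, 5) = (-432) + (-648) + (-360) + (486) + (270) + (-450) + (-1458) + (810) + (125) = -1657.
Reducing mod 11: -1657 ≡ 4 (mod 11).
Since F(a, b, c) ≡ 4 ≠ 0 (mod 11), P does NOT lie on the curve.


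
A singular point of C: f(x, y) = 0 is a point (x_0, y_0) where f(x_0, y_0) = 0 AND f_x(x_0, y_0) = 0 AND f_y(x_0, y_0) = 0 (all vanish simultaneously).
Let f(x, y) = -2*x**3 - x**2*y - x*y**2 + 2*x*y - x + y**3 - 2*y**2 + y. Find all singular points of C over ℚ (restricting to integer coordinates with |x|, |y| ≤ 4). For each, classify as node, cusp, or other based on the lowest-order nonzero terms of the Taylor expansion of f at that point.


Singular points: {(0, 1)}; classification: node.

Compute partial derivatives:
  f_x = -6*x**2 - 2*x*y - y**2 + 2*y - 1.
  f_y = -x**2 - 2*x*y + 2*x + 3*y**2 - 4*y + 1.
Scan x_0 ∈ {−4, ..., 4}. For each x_0, f_y(x_0, y) is a polynomial in y; find its integer roots y ∈ {−4, ..., 4}, then test f_x and f at those candidates.
  x = -4: f_y(-4, y) = 3*y**2 + 4*y - 23; no integer root y with |y| ≤ 4.
  x = -3: f_y(-3, y) = 3*y**2 + 2*y - 14; no integer root y with |y| ≤ 4.
  x = -2: f_y(-2, y) = 3*y**2 - 7; no integer root y with |y| ≤ 4.
  x = -1: f_y(-1, y) = 3*y**2 - 2*y - 2; no integer root y with |y| ≤ 4.
  x = 0: f_y(0, y) = 3*y**2 - 4*y + 1; vanishes at y ∈ {1}. (0, 1): f_x = 0, f = 0 — SINGULAR.
  x = 1: f_y(1, y) = 3*y**2 - 6*y + 2; no integer root y with |y| ≤ 4.
  x = 2: f_y(2, y) = 3*y**2 - 8*y + 1; no integer root y with |y| ≤ 4.
  x = 3: f_y(3, y) = 3*y**2 - 10*y - 2; no integer root y with |y| ≤ 4.
  x = 4: f_y(4, y) = 3*y**2 - 12*y - 7; no integer root y with |y| ≤ 4.
Only singular point on the grid: (0, 1).
Classify: substitute x = 0 + u, y = 1 + v and expand: f = -2*u**3 - u**2*v - u**2 - u*v**2 + v**3 + v**2.
No constant or linear terms (consistent with a singular point). Quadratic part: -u**2 + v**2. Cubic part: -2*u**3 - u**2*v - u*v**2 + v**3.
The quadratic part v**2 - u**2 = (v − u)(v + u) splits into two distinct linear factors, so there are two distinct tangent lines y − 1 = ±(x − 0) — this is a node (ordinary double point).
Classification: node.


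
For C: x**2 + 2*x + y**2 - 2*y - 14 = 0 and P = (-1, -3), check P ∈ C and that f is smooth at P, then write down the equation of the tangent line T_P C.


Tangent line at P: -8*y - 24 = 0.

Step 1: f(-1, -3) = 0, so P lies on C.
Step 2: partial derivatives
  f_x(x, y) = 2*x + 2, f_y(x, y) = 2*y - 2.
  f_x(P) = 0, f_y(P) = -8 (gradient nonzero, so P is smooth).
Step 3: tangent line at P: 0·(x − -1) + -8·(y − -3) = 0.
Expanding: -8*y - 24 = 0.


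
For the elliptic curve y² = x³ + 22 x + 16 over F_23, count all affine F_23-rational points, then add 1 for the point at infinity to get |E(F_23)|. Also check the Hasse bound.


Affine points = {(0, 4), (0, 19), (1, 4), (1, 19), (9, 0), (11, 5), (11, 18), (14, 3), (14, 20), (15, 8), (15, 15), (16, 5), (16, 18), (17, 6), (17, 17), (19, 5), (19, 18), (22, 4), (22, 19)}; affine count = 19; |E(F_23)| = 20.

Discriminant check: Δ ∝ 4a³ + 27b² = 4·22³ + 27·16² = 4·10648 + 27·256 ≡ 8 (mod 23). Nonzero ⇒ E is nonsingular.
For each x ∈ F_23, compute rhs = x³ + 22·x + 16 mod 23, then count y ∈ F_23 with y² ≡ rhs.
  x = 0: rhs = 16, matching y values: 4, 19 (2 points).
  x = 1: rhs = 16, matching y values: 4, 19 (2 points).
  x = 2: rhs = 22, matching y values: none (0 points).
  x = 3: rhs = 17, matching y values: none (0 points).
  x = 4: rhs = 7, matching y values: none (0 points).
  x = 5: rhs = 21, matching y values: none (0 points).
  x = 6: rhs = 19, matching y values: none (0 points).
  x = 7: rhs = 7, matching y values: none (0 points).
  x = 8: rhs = 14, matching y values: none (0 points).
  x = 9: rhs = 0, matching y values: 0 (1 points).
  x = 10: rhs = 17, matching y values: none (0 points).
  x = 11: rhs = 2, matching y values: 5, 18 (2 points).
  x = 12: rhs = 7, matching y values: none (0 points).
  x = 13: rhs = 15, matching y values: none (0 points).
  x = 14: rhs = 9, matching y values: 3, 20 (2 points).
  x = 15: rhs = 18, matching y values: 8, 15 (2 points).
  x = 16: rhs = 2, matching y values: 5, 18 (2 points).
  x = 17: rhs = 13, matching y values: 6, 17 (2 points).
  x = 18: rhs = 11, matching y values: none (0 points).
  x = 19: rhs = 2, matching y values: 5, 18 (2 points).
  x = 20: rhs = 15, matching y values: none (0 points).
  x = 21: rhs = 10, matching y values: none (0 points).
  x = 22: rhs = 16, matching y values: 4, 19 (2 points).
Total affine count: 19.
Full point count |E(F_23)| = 19 + 1 = 20.
Hasse bound: |20 − (23+1)| = |-4| = 4 ≤ 2√23 ≈ 9.5917 ✓.


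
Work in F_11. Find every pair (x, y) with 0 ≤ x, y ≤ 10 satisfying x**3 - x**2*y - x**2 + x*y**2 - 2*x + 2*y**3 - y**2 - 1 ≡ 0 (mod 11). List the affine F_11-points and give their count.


Affine F_11-points: {(0, 1), (0, 2), (0, 3), (1, 2), (1, 4), (1, 5), (2, 2), (3, 0), (6, 4), (7, 9), (8, 7), (9, 4)}; count = 12.

For each of the 121 pairs (x, y) ∈ F_11², evaluate f(x, y) mod 11. Record the zeros.
  x = 0: [0↦10, 1↦0, 2↦0, 3↦0, 4↦1, 5↦4, 6↦10, 7↦9, 8↦2, 9↦1, 10↦7]  zeros at y ∈ {1, 2, 3}
  x = 1: [0↦8, 1↦9, 2↦0, 3↦4, 4↦0, 5↦0, 6↦5, 7↦5, 8↦1, 9↦5, 10↦7]  zeros at y ∈ {2, 4, 5}
  x = 2: [0↦10, 1↦9, 2↦0, 3↦6, 4↦6, 5↦1, 6↦3, 7↦2, 8↦10, 9↦6, 10↦2]  zeros at y ∈ {2}
  x = 3: [0↦0, 1↦6, 2↦6, 3↦1, 4↦3, 5↦2, 6↦10, 7↦6, 8↦2, 9↦10, 10↦9]  zeros at y ∈ {0}
  x = 4: [0↦6, 1↦6, 2↦2, 3↦6, 4↦8, 5↦9, 6↦10, 7↦1, 8↦5, 9↦1, 10↦1]  zeros at y ∈ ∅
  x = 5: [0↦1, 1↦4, 2↦5, 3↦5, 4↦5, 5↦6, 6↦9, 7↦4, 8↦3, 9↦7, 10↦6]  zeros at y ∈ ∅
  x = 6: [0↦2, 1↦6, 2↦10, 3↦4, 4↦0, 5↦10, 6↦2, 7↦10, 8↦2, 9↦1, 10↦8]  zeros at y ∈ {4}
  x = 7: [0↦4, 1↦7, 2↦1, 3↦9, 4↦10, 5↦5, 6↦6, 7↦3, 8↦8, 9↦0, 10↦2]  zeros at y ∈ {9}
  x = 8: [0↦2, 1↦2, 2↦6, 3↦4, 4↦8, 5↦8, 6↦5, 7↦0, 8↦5, 9↦10, 10↦5]  zeros at y ∈ {7}
  x = 9: [0↦2, 1↦8, 2↦9, 3↦6, 4↦0, 5↦3, 6↦5, 7↦7, 8↦10, 9↦4, 10↦1]  zeros at y ∈ {4}
  x = 10: [0↦10, 1↦9, 2↦5, 3↦10, 4↦3, 5↦7, 6↦1, 7↦8, 8↦7, 9↦10, 10↦7]  zeros at y ∈ ∅
Collecting zeros: affine points = {(0, 1), (0, 2), (0, 3), (1, 2), (1, 4), (1, 5), (2, 2), (3, 0), (6, 4), (7, 9), (8, 7), (9, 4)}.
Total count |C(F_11)_aff| = 12.


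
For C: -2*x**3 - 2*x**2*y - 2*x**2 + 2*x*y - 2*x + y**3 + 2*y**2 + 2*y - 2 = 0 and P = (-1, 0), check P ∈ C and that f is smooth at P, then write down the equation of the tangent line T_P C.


Tangent line at P: -4*x - 2*y - 4 = 0.

Step 1: f(-1, 0) = 0, so P lies on C.
Step 2: partial derivatives
  f_x(x, y) = -6*x**2 - 4*x*y - 4*x + 2*y - 2, f_y(x, y) = -2*x**2 + 2*x + 3*y**2 + 4*y + 2.
  f_x(P) = -4, f_y(P) = -2 (gradient nonzero, so P is smooth).
Step 3: tangent line at P: -4·(x − -1) + -2·(y − 0) = 0.
Expanding: -4*x - 2*y - 4 = 0.


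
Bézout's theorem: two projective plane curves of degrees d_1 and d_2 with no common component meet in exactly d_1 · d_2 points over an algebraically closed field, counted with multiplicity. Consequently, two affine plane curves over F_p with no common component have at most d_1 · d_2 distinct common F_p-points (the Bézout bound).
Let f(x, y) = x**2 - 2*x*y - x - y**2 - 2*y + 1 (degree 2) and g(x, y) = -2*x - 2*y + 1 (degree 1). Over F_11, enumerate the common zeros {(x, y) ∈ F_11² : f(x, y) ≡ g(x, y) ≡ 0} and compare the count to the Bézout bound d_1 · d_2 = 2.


Common zeros: {(1, 5), (4, 2)}; count = 2; Bézout bound = 2.

deg(f) = 2, deg(g) = 1, so Bézout bound = 2.
Scan x ∈ F_11. For each x, list the y ∈ F_11 with f(x, y) ≡ 0 and those with g(x, y) ≡ 0 (mod 11); the common zeros in that column are the intersection.
  x = 0: f ≡ 0 at y ∈ ∅; g ≡ 0 at y ∈ {6}; common: ∅.
  x = 1: f ≡ 0 at y ∈ {2, 5}; g ≡ 0 at y ∈ {5}; common: {5}.
  x = 2: f ≡ 0 at y ∈ {7, 9}; g ≡ 0 at y ∈ {4}; common: ∅.
  x = 3: f ≡ 0 at y ∈ {6, 8}; g ≡ 0 at y ∈ {3}; common: ∅.
  x = 4: f ≡ 0 at y ∈ {2, 10}; g ≡ 0 at y ∈ {2}; common: {2}.
  x = 5: f ≡ 0 at y ∈ ∅; g ≡ 0 at y ∈ {1}; common: ∅.
  x = 6: f ≡ 0 at y ∈ {9, 10}; g ≡ 0 at y ∈ {0}; common: ∅.
  x = 7: f ≡ 0 at y ∈ ∅; g ≡ 0 at y ∈ {10}; common: ∅.
  x = 8: f ≡ 0 at y ∈ ∅; g ≡ 0 at y ∈ {9}; common: ∅.
  x = 9: f ≡ 0 at y ∈ ∅; g ≡ 0 at y ∈ {8}; common: ∅.
  x = 10: f ≡ 0 at y ∈ {5, 6}; g ≡ 0 at y ∈ {7}; common: ∅.
Collecting: common zeros = {(1, 5), (4, 2)}, so the count is 2.
Comparison with the Bézout bound: 2 ≤ 2 = deg(f)·deg(g), as expected for curves with no common component (the bound is attained).


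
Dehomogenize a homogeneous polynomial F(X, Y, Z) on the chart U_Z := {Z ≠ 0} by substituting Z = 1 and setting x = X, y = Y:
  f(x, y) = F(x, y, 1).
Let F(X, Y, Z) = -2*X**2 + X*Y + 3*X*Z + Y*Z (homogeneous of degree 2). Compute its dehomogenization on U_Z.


f(x, y) = -2*x**2 + x*y + 3*x + y

On U_Z we set Z = 1. Each monomial c·X^i·Y^j·Z^k in F becomes c·x^i·y^j·1^k = c·x^i·y^j.
Substituting Z = 1: F(X, Y, 1) = -2*x**2 + x*y + 3*x + y.
Note: deg(f) ≤ deg(F) = 2; strict inequality happens when F is divisible by Z (lost terms).


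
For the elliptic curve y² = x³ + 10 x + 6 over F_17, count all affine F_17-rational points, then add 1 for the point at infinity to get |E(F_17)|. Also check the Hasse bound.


Affine points = {(1, 0), (2, 0), (4, 5), (4, 12), (9, 3), (9, 14), (10, 1), (10, 16), (11, 6), (11, 11), (12, 1), (12, 16), (13, 2), (13, 15), (14, 0)}; affine count = 15; |E(F_17)| = 16.

Discriminant check: Δ ∝ 4a³ + 27b² = 4·10³ + 27·6² = 4·1000 + 27·36 ≡ 8 (mod 17). Nonzero ⇒ E is nonsingular.
For each x ∈ F_17, compute rhs = x³ + 10·x + 6 mod 17, then count y ∈ F_17 with y² ≡ rhs.
  x = 0: rhs = 6, matching y values: none (0 points).
  x = 1: rhs = 0, matching y values: 0 (1 points).
  x = 2: rhs = 0, matching y values: 0 (1 points).
  x = 3: rhs = 12, matching y values: none (0 points).
  x = 4: rhs = 8, matching y values: 5, 12 (2 points).
  x = 5: rhs = 11, matching y values: none (0 points).
  x = 6: rhs = 10, matching y values: none (0 points).
  x = 7: rhs = 11, matching y values: none (0 points).
  x = 8: rhs = 3, matching y values: none (0 points).
  x = 9: rhs = 9, matching y values: 3, 14 (2 points).
  x = 10: rhs = 1, matching y values: 1, 16 (2 points).
  x = 11: rhs = 2, matching y values: 6, 11 (2 points).
  x = 12: rhs = 1, matching y values: 1, 16 (2 points).
  x = 13: rhs = 4, matching y values: 2, 15 (2 points).
  x = 14: rhs = 0, matching y values: 0 (1 points).
  x = 15: rhs = 12, matching y values: none (0 points).
  x = 16: rhs = 12, matching y values: none (0 points).
Total affine count: 15.
Full point count |E(F_17)| = 15 + 1 = 16.
Hasse bound: |16 − (17+1)| = |-2| = 2 ≤ 2√17 ≈ 8.2462 ✓.


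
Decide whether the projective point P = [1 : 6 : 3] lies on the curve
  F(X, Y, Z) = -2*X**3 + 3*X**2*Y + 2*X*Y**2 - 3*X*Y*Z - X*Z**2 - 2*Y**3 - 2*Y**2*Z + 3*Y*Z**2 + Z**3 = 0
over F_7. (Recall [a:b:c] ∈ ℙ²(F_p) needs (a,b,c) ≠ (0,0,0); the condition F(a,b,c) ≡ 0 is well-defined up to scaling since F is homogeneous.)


F(1,6,3) ≡ 0 (mod 7); P is on the curve.

Evaluate F(1, 6, 3) term-by-term (mod 7).
  -2*X**3 ↦ -2·1·1·1 = -2
  3*X**2*Y ↦ 3·1·6·1 = 18
  2*X*Y**2 ↦ 2·1·36·1 = 72
  -3*X*Y*Z ↦ -3·1·6·3 = -54
  -X*Z**2 ↦ -1·1·1·9 = -9
  -2*Y**3 ↦ -2·1·216·1 = -432
  -2*Y**2*Z ↦ -2·1·36·3 = -216
  3*Y*Z**2 ↦ 3·1·6·9 = 162
  Z**3 ↦ 1·1·1·27 = 27
Sum: F(1, 6, 3) = (-2) + (18) + (72) + (-54) + (-9) + (-432) + (-216) + (162) + (27) = -434.
Reducing mod 7: -434 ≡ 0 (mod 7).
Since F(a, b, c) ≡ 0 (mod 7), P lies on the curve.


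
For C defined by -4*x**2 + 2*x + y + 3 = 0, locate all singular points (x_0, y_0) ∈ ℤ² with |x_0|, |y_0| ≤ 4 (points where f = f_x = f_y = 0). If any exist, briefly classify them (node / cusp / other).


No singular points in the scanned grid; C is smooth there.

Compute partial derivatives:
  f_x = 2 - 8*x.
  f_y = 1.
f_y = 1 is a nonzero constant, so f_y never vanishes: no point (x, y) can satisfy f = f_x = f_y = 0. In particular no (x, y) ∈ {−4, ..., 4}² is singular; the curve is smooth.


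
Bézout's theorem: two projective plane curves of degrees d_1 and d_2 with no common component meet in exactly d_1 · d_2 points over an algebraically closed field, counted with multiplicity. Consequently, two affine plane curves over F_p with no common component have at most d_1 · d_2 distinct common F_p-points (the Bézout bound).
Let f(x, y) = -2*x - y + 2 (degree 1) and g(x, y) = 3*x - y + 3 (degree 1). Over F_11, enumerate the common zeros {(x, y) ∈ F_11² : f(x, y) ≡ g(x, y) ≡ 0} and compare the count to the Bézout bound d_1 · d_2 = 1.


Common zeros: {(2, 9)}; count = 1; Bézout bound = 1.

deg(f) = 1, deg(g) = 1, so Bézout bound = 1.
Scan x ∈ F_11. For each x, list the y ∈ F_11 with f(x, y) ≡ 0 and those with g(x, y) ≡ 0 (mod 11); the common zeros in that column are the intersection.
  x = 0: f ≡ 0 at y ∈ {2}; g ≡ 0 at y ∈ {3}; common: ∅.
  x = 1: f ≡ 0 at y ∈ {0}; g ≡ 0 at y ∈ {6}; common: ∅.
  x = 2: f ≡ 0 at y ∈ {9}; g ≡ 0 at y ∈ {9}; common: {9}.
  x = 3: f ≡ 0 at y ∈ {7}; g ≡ 0 at y ∈ {1}; common: ∅.
  x = 4: f ≡ 0 at y ∈ {5}; g ≡ 0 at y ∈ {4}; common: ∅.
  x = 5: f ≡ 0 at y ∈ {3}; g ≡ 0 at y ∈ {7}; common: ∅.
  x = 6: f ≡ 0 at y ∈ {1}; g ≡ 0 at y ∈ {10}; common: ∅.
  x = 7: f ≡ 0 at y ∈ {10}; g ≡ 0 at y ∈ {2}; common: ∅.
  x = 8: f ≡ 0 at y ∈ {8}; g ≡ 0 at y ∈ {5}; common: ∅.
  x = 9: f ≡ 0 at y ∈ {6}; g ≡ 0 at y ∈ {8}; common: ∅.
  x = 10: f ≡ 0 at y ∈ {4}; g ≡ 0 at y ∈ {0}; common: ∅.
Collecting: common zeros = {(2, 9)}, so the count is 1.
Comparison with the Bézout bound: 1 ≤ 1 = deg(f)·deg(g), as expected for curves with no common component (the bound is attained).


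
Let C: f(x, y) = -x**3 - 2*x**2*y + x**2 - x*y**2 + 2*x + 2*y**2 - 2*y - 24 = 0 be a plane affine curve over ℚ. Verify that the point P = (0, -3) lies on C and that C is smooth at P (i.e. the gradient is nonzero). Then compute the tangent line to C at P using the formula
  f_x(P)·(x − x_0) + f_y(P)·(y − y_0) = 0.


Tangent line at P: -7*x - 14*y - 42 = 0.

Step 1: f(0, -3) = 0, so P lies on C.
Step 2: partial derivatives
  f_x(x, y) = -3*x**2 - 4*x*y + 2*x - y**2 + 2, f_y(x, y) = -2*x**2 - 2*x*y + 4*y - 2.
  f_x(P) = -7, f_y(P) = -14 (gradient nonzero, so P is smooth).
Step 3: tangent line at P: -7·(x − 0) + -14·(y − -3) = 0.
Expanding: -7*x - 14*y - 42 = 0.


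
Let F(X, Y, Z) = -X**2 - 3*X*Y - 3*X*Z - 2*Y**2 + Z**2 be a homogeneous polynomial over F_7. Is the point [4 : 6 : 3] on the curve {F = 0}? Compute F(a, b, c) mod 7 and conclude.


F(4,6,3) ≡ 2 (mod 7); P is NOT on the curve.

Evaluate F(4, 6, 3) term-by-term (mod 7).
  -X**2 ↦ -1·16·1·1 = -16
  -3*X*Y ↦ -3·4·6·1 = -72
  -3*X*Z ↦ -3·4·1·3 = -36
  -2*Y**2 ↦ -2·1·36·1 = -72
  Z**2 ↦ 1·1·1·9 = 9
Sum: F(4, 6, 3) = (-16) + (-72) + (-36) + (-72) + (9) = -187.
Reducing mod 7: -187 ≡ 2 (mod 7).
Since F(a, b, c) ≡ 2 ≠ 0 (mod 7), P does NOT lie on the curve.


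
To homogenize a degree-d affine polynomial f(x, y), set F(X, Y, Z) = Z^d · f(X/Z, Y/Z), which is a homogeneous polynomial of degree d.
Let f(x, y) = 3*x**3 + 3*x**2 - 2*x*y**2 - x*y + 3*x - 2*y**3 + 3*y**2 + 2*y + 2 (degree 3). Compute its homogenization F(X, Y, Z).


F(X, Y, Z) = 3*X**3 + 3*X**2*Z - 2*X*Y**2 - X*Y*Z + 3*X*Z**2 - 2*Y**3 + 3*Y**2*Z + 2*Y*Z**2 + 2*Z**3

deg(f) = 3.
Substitute x = X/Z, y = Y/Z into f, then multiply by Z^3.
  monomial 3·x^3·y^0 ↦ 3·X^3·Y^0·Z^0.
  monomial 3·x^2·y^0 ↦ 3·X^2·Y^0·Z^1.
  monomial -2·x^1·y^2 ↦ -2·X^1·Y^2·Z^0.
  monomial -1·x^1·y^1 ↦ -1·X^1·Y^1·Z^1.
  monomial 3·x^1·y^0 ↦ 3·X^1·Y^0·Z^2.
  monomial -2·x^0·y^3 ↦ -2·X^0·Y^3·Z^0.
  monomial 3·x^0·y^2 ↦ 3·X^0·Y^2·Z^1.
  monomial 2·x^0·y^1 ↦ 2·X^0·Y^1·Z^2.
  monomial 2·x^0·y^0 ↦ 2·X^0·Y^0·Z^3.
Collecting: F(X, Y, Z) = 3*X**3 + 3*X**2*Z - 2*X*Y**2 - X*Y*Z + 3*X*Z**2 - 2*Y**3 + 3*Y**2*Z + 2*Y*Z**2 + 2*Z**3.


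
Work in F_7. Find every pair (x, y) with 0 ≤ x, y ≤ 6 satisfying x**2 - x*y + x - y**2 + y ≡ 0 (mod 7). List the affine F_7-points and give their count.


Affine F_7-points: {(0, 0), (0, 1), (1, 3), (1, 4), (2, 2), (2, 4), (6, 0), (6, 2)}; count = 8.

For each of the 49 pairs (x, y) ∈ F_7², evaluate f(x, y) mod 7. Record the zeros.
  x = 0: [0↦0, 1↦0, 2↦5, 3↦1, 4↦2, 5↦1, 6↦5]  zeros at y ∈ {0, 1}
  x = 1: [0↦2, 1↦1, 2↦5, 3↦0, 4↦0, 5↦5, 6↦1]  zeros at y ∈ {3, 4}
  x = 2: [0↦6, 1↦4, 2↦0, 3↦1, 4↦0, 5↦4, 6↦6]  zeros at y ∈ {2, 4}
  x = 3: [0↦5, 1↦2, 2↦4, 3↦4, 4↦2, 5↦5, 6↦6]  zeros at y ∈ ∅
  x = 4: [0↦6, 1↦2, 2↦3, 3↦2, 4↦6, 5↦1, 6↦1]  zeros at y ∈ ∅
  x = 5: [0↦2, 1↦4, 2↦4, 3↦2, 4↦5, 5↦6, 6↦5]  zeros at y ∈ ∅
  x = 6: [0↦0, 1↦1, 2↦0, 3↦4, 4↦6, 5↦6, 6↦4]  zeros at y ∈ {0, 2}
Collecting zeros: affine points = {(0, 0), (0, 1), (1, 3), (1, 4), (2, 2), (2, 4), (6, 0), (6, 2)}.
Total count |C(F_7)_aff| = 8.


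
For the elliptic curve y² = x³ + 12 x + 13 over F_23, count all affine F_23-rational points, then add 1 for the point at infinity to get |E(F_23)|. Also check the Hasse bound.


Affine points = {(0, 6), (0, 17), (1, 7), (1, 16), (6, 5), (6, 18), (7, 7), (7, 16), (8, 0), (10, 11), (10, 12), (11, 2), (11, 21), (14, 2), (14, 21), (15, 7), (15, 16), (16, 0), (17, 1), (17, 22), (18, 9), (18, 14), (19, 4), (19, 19), (21, 2), (21, 21), (22, 0)}; affine count = 27; |E(F_23)| = 28.

Discriminant check: Δ ∝ 4a³ + 27b² = 4·12³ + 27·13² = 4·1728 + 27·169 ≡ 21 (mod 23). Nonzero ⇒ E is nonsingular.
For each x ∈ F_23, compute rhs = x³ + 12·x + 13 mod 23, then count y ∈ F_23 with y² ≡ rhs.
  x = 0: rhs = 13, matching y values: 6, 17 (2 points).
  x = 1: rhs = 3, matching y values: 7, 16 (2 points).
  x = 2: rhs = 22, matching y values: none (0 points).
  x = 3: rhs = 7, matching y values: none (0 points).
  x = 4: rhs = 10, matching y values: none (0 points).
  x = 5: rhs = 14, matching y values: none (0 points).
  x = 6: rhs = 2, matching y values: 5, 18 (2 points).
  x = 7: rhs = 3, matching y values: 7, 16 (2 points).
  x = 8: rhs = 0, matching y values: 0 (1 points).
  x = 9: rhs = 22, matching y values: none (0 points).
  x = 10: rhs = 6, matching y values: 11, 12 (2 points).
  x = 11: rhs = 4, matching y values: 2, 21 (2 points).
  x = 12: rhs = 22, matching y values: none (0 points).
  x = 13: rhs = 20, matching y values: none (0 points).
  x = 14: rhs = 4, matching y values: 2, 21 (2 points).
  x = 15: rhs = 3, matching y values: 7, 16 (2 points).
  x = 16: rhs = 0, matching y values: 0 (1 points).
  x = 17: rhs = 1, matching y values: 1, 22 (2 points).
  x = 18: rhs = 12, matching y values: 9, 14 (2 points).
  x = 19: rhs = 16, matching y values: 4, 19 (2 points).
  x = 20: rhs = 19, matching y values: none (0 points).
  x = 21: rhs = 4, matching y values: 2, 21 (2 points).
  x = 22: rhs = 0, matching y values: 0 (1 points).
Total affine count: 27.
Full point count |E(F_23)| = 27 + 1 = 28.
Hasse bound: |28 − (23+1)| = |4| = 4 ≤ 2√23 ≈ 9.5917 ✓.


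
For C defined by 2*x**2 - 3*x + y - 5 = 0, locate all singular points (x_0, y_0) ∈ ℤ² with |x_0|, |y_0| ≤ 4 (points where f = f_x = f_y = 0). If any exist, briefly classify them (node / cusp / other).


No singular points in the scanned grid; C is smooth there.

Compute partial derivatives:
  f_x = 4*x - 3.
  f_y = 1.
f_y = 1 is a nonzero constant, so f_y never vanishes: no point (x, y) can satisfy f = f_x = f_y = 0. In particular no (x, y) ∈ {−4, ..., 4}² is singular; the curve is smooth.


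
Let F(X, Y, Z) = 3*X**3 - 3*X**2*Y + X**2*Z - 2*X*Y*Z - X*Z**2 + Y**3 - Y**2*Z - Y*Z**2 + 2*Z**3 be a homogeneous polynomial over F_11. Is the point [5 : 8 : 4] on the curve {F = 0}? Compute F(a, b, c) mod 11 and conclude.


F(5,8,4) ≡ 6 (mod 11); P is NOT on the curve.

Evaluate F(5, 8, 4) term-by-term (mod 11).
  3*X**3 ↦ 3·125·1·1 = 375
  -3*X**2*Y ↦ -3·25·8·1 = -600
  X**2*Z ↦ 1·25·1·4 = 100
  -2*X*Y*Z ↦ -2·5·8·4 = -320
  -X*Z**2 ↦ -1·5·1·16 = -80
  Y**3 ↦ 1·1·512·1 = 512
  -Y**2*Z ↦ -1·1·64·4 = -256
  -Y*Z**2 ↦ -1·1·8·16 = -128
  2*Z**3 ↦ 2·1·1·64 = 128
Sum: F(5, 8, 4) = (375) + (-600) + (100) + (-320) + (-80) + (512) + (-256) + (-128) + (128) = -269.
Reducing mod 11: -269 ≡ 6 (mod 11).
Since F(a, b, c) ≡ 6 ≠ 0 (mod 11), P does NOT lie on the curve.


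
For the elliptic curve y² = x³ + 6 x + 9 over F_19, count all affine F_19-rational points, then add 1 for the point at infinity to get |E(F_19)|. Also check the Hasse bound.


Affine points = {(0, 3), (0, 16), (1, 4), (1, 15), (3, 4), (3, 15), (10, 9), (10, 10), (11, 0), (12, 2), (12, 17), (13, 2), (13, 17), (14, 5), (14, 14), (15, 4), (15, 15)}; affine count = 17; |E(F_19)| = 18.

Discriminant check: Δ ∝ 4a³ + 27b² = 4·6³ + 27·9² = 4·216 + 27·81 ≡ 11 (mod 19). Nonzero ⇒ E is nonsingular.
For each x ∈ F_19, compute rhs = x³ + 6·x + 9 mod 19, then count y ∈ F_19 with y² ≡ rhs.
  x = 0: rhs = 9, matching y values: 3, 16 (2 points).
  x = 1: rhs = 16, matching y values: 4, 15 (2 points).
  x = 2: rhs = 10, matching y values: none (0 points).
  x = 3: rhs = 16, matching y values: 4, 15 (2 points).
  x = 4: rhs = 2, matching y values: none (0 points).
  x = 5: rhs = 12, matching y values: none (0 points).
  x = 6: rhs = 14, matching y values: none (0 points).
  x = 7: rhs = 14, matching y values: none (0 points).
  x = 8: rhs = 18, matching y values: none (0 points).
  x = 9: rhs = 13, matching y values: none (0 points).
  x = 10: rhs = 5, matching y values: 9, 10 (2 points).
  x = 11: rhs = 0, matching y values: 0 (1 points).
  x = 12: rhs = 4, matching y values: 2, 17 (2 points).
  x = 13: rhs = 4, matching y values: 2, 17 (2 points).
  x = 14: rhs = 6, matching y values: 5, 14 (2 points).
  x = 15: rhs = 16, matching y values: 4, 15 (2 points).
  x = 16: rhs = 2, matching y values: none (0 points).
  x = 17: rhs = 8, matching y values: none (0 points).
  x = 18: rhs = 2, matching y values: none (0 points).
Total affine count: 17.
Full point count |E(F_19)| = 17 + 1 = 18.
Hasse bound: |18 − (19+1)| = |-2| = 2 ≤ 2√19 ≈ 8.7178 ✓.


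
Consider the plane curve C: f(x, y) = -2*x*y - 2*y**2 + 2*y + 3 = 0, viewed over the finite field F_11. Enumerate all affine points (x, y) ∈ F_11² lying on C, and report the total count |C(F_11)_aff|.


Affine F_11-points: {(4, 3), (4, 5), (5, 9), (6, 7), (6, 10), (7, 1), (7, 4), (8, 2), (9, 6), (9, 8)}; count = 10.

For each of the 121 pairs (x, y) ∈ F_11², evaluate f(x, y) mod 11. Record the zeros.
  x = 0: [0↦3, 1↦3, 2↦10, 3↦2, 4↦1, 5↦7, 6↦9, 7↦7, 8↦1, 9↦2, 10↦10]  zeros at y ∈ ∅
  x = 1: [0↦3, 1↦1, 2↦6, 3↦7, 4↦4, 5↦8, 6↦8, 7↦4, 8↦7, 9↦6, 10↦1]  zeros at y ∈ ∅
  x = 2: [0↦3, 1↦10, 2↦2, 3↦1, 4↦7, 5↦9, 6↦7, 7↦1, 8↦2, 9↦10, 10↦3]  zeros at y ∈ ∅
  x = 3: [0↦3, 1↦8, 2↦9, 3↦6, 4↦10, 5↦10, 6↦6, 7↦9, 8↦8, 9↦3, 10↦5]  zeros at y ∈ ∅
  x = 4: [0↦3, 1↦6, 2↦5, 3↦0, 4↦2, 5↦0, 6↦5, 7↦6, 8↦3, 9↦7, 10↦7]  zeros at y ∈ {3, 5}
  x = 5: [0↦3, 1↦4, 2↦1, 3↦5, 4↦5, 5↦1, 6↦4, 7↦3, 8↦9, 9↦0, 10↦9]  zeros at y ∈ {9}
  x = 6: [0↦3, 1↦2, 2↦8, 3↦10, 4↦8, 5↦2, 6↦3, 7↦0, 8↦4, 9↦4, 10↦0]  zeros at y ∈ {7, 10}
  x = 7: [0↦3, 1↦0, 2↦4, 3↦4, 4↦0, 5↦3, 6↦2, 7↦8, 8↦10, 9↦8, 10↦2]  zeros at y ∈ {1, 4}
  x = 8: [0↦3, 1↦9, 2↦0, 3↦9, 4↦3, 5↦4, 6↦1, 7↦5, 8↦5, 9↦1, 10↦4]  zeros at y ∈ {2}
  x = 9: [0↦3, 1↦7, 2↦7, 3↦3, 4↦6, 5↦5, 6↦0, 7↦2, 8↦0, 9↦5, 10↦6]  zeros at y ∈ {6, 8}
  x = 10: [0↦3, 1↦5, 2↦3, 3↦8, 4↦9, 5↦6, 6↦10, 7↦10, 8↦6, 9↦9, 10↦8]  zeros at y ∈ ∅
Collecting zeros: affine points = {(4, 3), (4, 5), (5, 9), (6, 7), (6, 10), (7, 1), (7, 4), (8, 2), (9, 6), (9, 8)}.
Total count |C(F_11)_aff| = 10.
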